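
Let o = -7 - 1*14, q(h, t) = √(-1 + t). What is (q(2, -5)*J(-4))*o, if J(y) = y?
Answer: 84*I*√6 ≈ 205.76*I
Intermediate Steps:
o = -21 (o = -7 - 14 = -21)
(q(2, -5)*J(-4))*o = (√(-1 - 5)*(-4))*(-21) = (√(-6)*(-4))*(-21) = ((I*√6)*(-4))*(-21) = -4*I*√6*(-21) = 84*I*√6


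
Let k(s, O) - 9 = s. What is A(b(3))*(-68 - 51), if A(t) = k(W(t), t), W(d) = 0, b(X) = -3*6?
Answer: -1071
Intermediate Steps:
b(X) = -18
k(s, O) = 9 + s
A(t) = 9 (A(t) = 9 + 0 = 9)
A(b(3))*(-68 - 51) = 9*(-68 - 51) = 9*(-119) = -1071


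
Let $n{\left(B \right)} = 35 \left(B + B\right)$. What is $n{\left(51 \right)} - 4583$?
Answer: $-1013$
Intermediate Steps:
$n{\left(B \right)} = 70 B$ ($n{\left(B \right)} = 35 \cdot 2 B = 70 B$)
$n{\left(51 \right)} - 4583 = 70 \cdot 51 - 4583 = 3570 - 4583 = -1013$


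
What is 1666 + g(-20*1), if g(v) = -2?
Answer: 1664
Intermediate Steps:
1666 + g(-20*1) = 1666 - 2 = 1664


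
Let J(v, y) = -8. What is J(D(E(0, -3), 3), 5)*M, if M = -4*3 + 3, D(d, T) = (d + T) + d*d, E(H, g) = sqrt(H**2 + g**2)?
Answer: 72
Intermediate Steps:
D(d, T) = T + d + d**2 (D(d, T) = (T + d) + d**2 = T + d + d**2)
M = -9 (M = -12 + 3 = -9)
J(D(E(0, -3), 3), 5)*M = -8*(-9) = 72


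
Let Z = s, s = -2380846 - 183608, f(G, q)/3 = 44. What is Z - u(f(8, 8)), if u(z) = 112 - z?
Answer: -2564434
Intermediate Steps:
f(G, q) = 132 (f(G, q) = 3*44 = 132)
s = -2564454
Z = -2564454
Z - u(f(8, 8)) = -2564454 - (112 - 1*132) = -2564454 - (112 - 132) = -2564454 - 1*(-20) = -2564454 + 20 = -2564434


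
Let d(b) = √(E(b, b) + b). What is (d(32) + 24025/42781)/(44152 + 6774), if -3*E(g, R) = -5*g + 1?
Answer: 24025/2178665206 + √85/50926 ≈ 0.00019207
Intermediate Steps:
E(g, R) = -⅓ + 5*g/3 (E(g, R) = -(-5*g + 1)/3 = -(1 - 5*g)/3 = -⅓ + 5*g/3)
d(b) = √(-⅓ + 8*b/3) (d(b) = √((-⅓ + 5*b/3) + b) = √(-⅓ + 8*b/3))
(d(32) + 24025/42781)/(44152 + 6774) = (√(-3 + 24*32)/3 + 24025/42781)/(44152 + 6774) = (√(-3 + 768)/3 + 24025*(1/42781))/50926 = (√765/3 + 24025/42781)*(1/50926) = ((3*√85)/3 + 24025/42781)*(1/50926) = (√85 + 24025/42781)*(1/50926) = (24025/42781 + √85)*(1/50926) = 24025/2178665206 + √85/50926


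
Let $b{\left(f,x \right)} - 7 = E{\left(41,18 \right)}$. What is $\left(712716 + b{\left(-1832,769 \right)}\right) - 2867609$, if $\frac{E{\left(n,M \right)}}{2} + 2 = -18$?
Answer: $-2154926$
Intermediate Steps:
$E{\left(n,M \right)} = -40$ ($E{\left(n,M \right)} = -4 + 2 \left(-18\right) = -4 - 36 = -40$)
$b{\left(f,x \right)} = -33$ ($b{\left(f,x \right)} = 7 - 40 = -33$)
$\left(712716 + b{\left(-1832,769 \right)}\right) - 2867609 = \left(712716 - 33\right) - 2867609 = 712683 - 2867609 = -2154926$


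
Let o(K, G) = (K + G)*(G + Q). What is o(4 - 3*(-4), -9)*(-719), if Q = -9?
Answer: 90594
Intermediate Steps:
o(K, G) = (-9 + G)*(G + K) (o(K, G) = (K + G)*(G - 9) = (G + K)*(-9 + G) = (-9 + G)*(G + K))
o(4 - 3*(-4), -9)*(-719) = ((-9)² - 9*(-9) - 9*(4 - 3*(-4)) - 9*(4 - 3*(-4)))*(-719) = (81 + 81 - 9*(4 + 12) - 9*(4 + 12))*(-719) = (81 + 81 - 9*16 - 9*16)*(-719) = (81 + 81 - 144 - 144)*(-719) = -126*(-719) = 90594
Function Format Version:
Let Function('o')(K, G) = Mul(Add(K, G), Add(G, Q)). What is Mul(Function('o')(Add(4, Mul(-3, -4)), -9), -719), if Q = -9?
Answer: 90594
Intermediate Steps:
Function('o')(K, G) = Mul(Add(-9, G), Add(G, K)) (Function('o')(K, G) = Mul(Add(K, G), Add(G, -9)) = Mul(Add(G, K), Add(-9, G)) = Mul(Add(-9, G), Add(G, K)))
Mul(Function('o')(Add(4, Mul(-3, -4)), -9), -719) = Mul(Add(Pow(-9, 2), Mul(-9, -9), Mul(-9, Add(4, Mul(-3, -4))), Mul(-9, Add(4, Mul(-3, -4)))), -719) = Mul(Add(81, 81, Mul(-9, Add(4, 12)), Mul(-9, Add(4, 12))), -719) = Mul(Add(81, 81, Mul(-9, 16), Mul(-9, 16)), -719) = Mul(Add(81, 81, -144, -144), -719) = Mul(-126, -719) = 90594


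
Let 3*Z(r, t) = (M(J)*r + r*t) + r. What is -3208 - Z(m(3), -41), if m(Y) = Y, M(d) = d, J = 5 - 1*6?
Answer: -3167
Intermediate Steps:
J = -1 (J = 5 - 6 = -1)
Z(r, t) = r*t/3 (Z(r, t) = ((-r + r*t) + r)/3 = (r*t)/3 = r*t/3)
-3208 - Z(m(3), -41) = -3208 - 3*(-41)/3 = -3208 - 1*(-41) = -3208 + 41 = -3167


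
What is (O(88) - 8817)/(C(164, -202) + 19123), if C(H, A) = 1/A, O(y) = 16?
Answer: -1777802/3862845 ≈ -0.46023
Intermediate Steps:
(O(88) - 8817)/(C(164, -202) + 19123) = (16 - 8817)/(1/(-202) + 19123) = -8801/(-1/202 + 19123) = -8801/3862845/202 = -8801*202/3862845 = -1777802/3862845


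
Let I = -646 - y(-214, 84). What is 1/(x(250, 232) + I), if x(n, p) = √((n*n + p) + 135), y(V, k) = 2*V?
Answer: 218/15343 + 7*√1283/15343 ≈ 0.030550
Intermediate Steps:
I = -218 (I = -646 - 2*(-214) = -646 - 1*(-428) = -646 + 428 = -218)
x(n, p) = √(135 + p + n²) (x(n, p) = √((n² + p) + 135) = √((p + n²) + 135) = √(135 + p + n²))
1/(x(250, 232) + I) = 1/(√(135 + 232 + 250²) - 218) = 1/(√(135 + 232 + 62500) - 218) = 1/(√62867 - 218) = 1/(7*√1283 - 218) = 1/(-218 + 7*√1283)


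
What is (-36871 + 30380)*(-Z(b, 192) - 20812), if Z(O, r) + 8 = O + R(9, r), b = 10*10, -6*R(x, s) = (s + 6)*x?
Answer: 133760037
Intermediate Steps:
R(x, s) = -x*(6 + s)/6 (R(x, s) = -(s + 6)*x/6 = -(6 + s)*x/6 = -x*(6 + s)/6)
b = 100
Z(O, r) = -17 + O - 3*r/2 (Z(O, r) = -8 + (O - 1/6*9*(6 + r)) = -8 + (O + (-9 - 3*r/2)) = -8 + (-9 + O - 3*r/2) = -17 + O - 3*r/2)
(-36871 + 30380)*(-Z(b, 192) - 20812) = (-36871 + 30380)*(-(-17 + 100 - 3/2*192) - 20812) = -6491*(-(-17 + 100 - 288) - 20812) = -6491*(-1*(-205) - 20812) = -6491*(205 - 20812) = -6491*(-20607) = 133760037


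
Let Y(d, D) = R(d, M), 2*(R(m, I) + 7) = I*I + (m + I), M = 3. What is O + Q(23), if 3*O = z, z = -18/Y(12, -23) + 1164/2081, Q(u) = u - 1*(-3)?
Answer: 259984/10405 ≈ 24.986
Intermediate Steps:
R(m, I) = -7 + I/2 + m/2 + I²/2 (R(m, I) = -7 + (I*I + (m + I))/2 = -7 + (I² + (I + m))/2 = -7 + (I + m + I²)/2 = -7 + (I/2 + m/2 + I²/2) = -7 + I/2 + m/2 + I²/2)
Y(d, D) = -1 + d/2 (Y(d, D) = -7 + (½)*3 + d/2 + (½)*3² = -7 + 3/2 + d/2 + (½)*9 = -7 + 3/2 + d/2 + 9/2 = -1 + d/2)
Q(u) = 3 + u (Q(u) = u + 3 = 3 + u)
z = -31638/10405 (z = -18/(-1 + (½)*12) + 1164/2081 = -18/(-1 + 6) + 1164*(1/2081) = -18/5 + 1164/2081 = -31638/10405 ≈ -3.0407)
O = -10546/10405 (O = (⅓)*(-31638/10405) = -10546/10405 ≈ -1.0136)
O + Q(23) = -10546/10405 + (3 + 23) = -10546/10405 + 26 = 259984/10405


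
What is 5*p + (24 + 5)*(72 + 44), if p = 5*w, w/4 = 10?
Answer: 4364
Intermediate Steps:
w = 40 (w = 4*10 = 40)
p = 200 (p = 5*40 = 200)
5*p + (24 + 5)*(72 + 44) = 5*200 + (24 + 5)*(72 + 44) = 1000 + 29*116 = 1000 + 3364 = 4364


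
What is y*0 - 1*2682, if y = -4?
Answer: -2682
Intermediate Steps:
y*0 - 1*2682 = -4*0 - 1*2682 = 0 - 2682 = -2682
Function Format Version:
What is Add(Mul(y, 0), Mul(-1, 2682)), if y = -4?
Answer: -2682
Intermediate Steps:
Add(Mul(y, 0), Mul(-1, 2682)) = Add(Mul(-4, 0), Mul(-1, 2682)) = Add(0, -2682) = -2682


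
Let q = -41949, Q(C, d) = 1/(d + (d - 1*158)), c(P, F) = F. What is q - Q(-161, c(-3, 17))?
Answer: -5201675/124 ≈ -41949.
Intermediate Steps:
Q(C, d) = 1/(-158 + 2*d) (Q(C, d) = 1/(d + (d - 158)) = 1/(d + (-158 + d)) = 1/(-158 + 2*d))
q - Q(-161, c(-3, 17)) = -41949 - 1/(2*(-79 + 17)) = -41949 - 1/(2*(-62)) = -41949 - (-1)/(2*62) = -41949 - 1*(-1/124) = -41949 + 1/124 = -5201675/124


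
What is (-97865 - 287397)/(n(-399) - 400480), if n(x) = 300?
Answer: 192631/200090 ≈ 0.96272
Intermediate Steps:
(-97865 - 287397)/(n(-399) - 400480) = (-97865 - 287397)/(300 - 400480) = -385262/(-400180) = -385262*(-1/400180) = 192631/200090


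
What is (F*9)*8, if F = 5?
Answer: 360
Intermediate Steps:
(F*9)*8 = (5*9)*8 = 45*8 = 360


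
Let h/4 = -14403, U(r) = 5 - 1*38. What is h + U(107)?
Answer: -57645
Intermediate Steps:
U(r) = -33 (U(r) = 5 - 38 = -33)
h = -57612 (h = 4*(-14403) = -57612)
h + U(107) = -57612 - 33 = -57645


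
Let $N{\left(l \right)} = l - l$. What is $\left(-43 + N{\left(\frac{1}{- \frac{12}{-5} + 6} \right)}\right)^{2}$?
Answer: $1849$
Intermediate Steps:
$N{\left(l \right)} = 0$
$\left(-43 + N{\left(\frac{1}{- \frac{12}{-5} + 6} \right)}\right)^{2} = \left(-43 + 0\right)^{2} = \left(-43\right)^{2} = 1849$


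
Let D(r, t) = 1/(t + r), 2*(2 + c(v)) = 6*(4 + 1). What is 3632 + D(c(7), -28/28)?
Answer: 43585/12 ≈ 3632.1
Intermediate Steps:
c(v) = 13 (c(v) = -2 + (6*(4 + 1))/2 = -2 + (6*5)/2 = -2 + (½)*30 = -2 + 15 = 13)
D(r, t) = 1/(r + t)
3632 + D(c(7), -28/28) = 3632 + 1/(13 - 28/28) = 3632 + 1/(13 - 28*1/28) = 3632 + 1/(13 - 1) = 3632 + 1/12 = 43585/12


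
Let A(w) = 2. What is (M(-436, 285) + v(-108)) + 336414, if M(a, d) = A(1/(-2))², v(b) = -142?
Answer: 336276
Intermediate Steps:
M(a, d) = 4 (M(a, d) = 2² = 4)
(M(-436, 285) + v(-108)) + 336414 = (4 - 142) + 336414 = -138 + 336414 = 336276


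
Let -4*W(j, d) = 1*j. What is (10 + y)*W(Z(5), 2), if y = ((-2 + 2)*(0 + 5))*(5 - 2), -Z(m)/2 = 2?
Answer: 10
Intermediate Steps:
Z(m) = -4 (Z(m) = -2*2 = -4)
W(j, d) = -j/4
y = 0 (y = (0*5)*3 = 0*3 = 0)
(10 + y)*W(Z(5), 2) = (10 + 0)*(-¼*(-4)) = 10*1 = 10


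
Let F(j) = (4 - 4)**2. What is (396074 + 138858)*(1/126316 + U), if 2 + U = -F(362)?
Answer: -33785101523/31579 ≈ -1.0699e+6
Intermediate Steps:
F(j) = 0 (F(j) = 0**2 = 0)
U = -2 (U = -2 - 1*0 = -2 + 0 = -2)
(396074 + 138858)*(1/126316 + U) = (396074 + 138858)*(1/126316 - 2) = 534932*(1/126316 - 2) = 534932*(-252631/126316) = -33785101523/31579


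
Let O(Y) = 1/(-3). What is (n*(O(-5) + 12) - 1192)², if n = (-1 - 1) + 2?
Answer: 1420864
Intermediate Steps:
O(Y) = -⅓
n = 0 (n = -2 + 2 = 0)
(n*(O(-5) + 12) - 1192)² = (0*(-⅓ + 12) - 1192)² = (0*(35/3) - 1192)² = (0 - 1192)² = (-1192)² = 1420864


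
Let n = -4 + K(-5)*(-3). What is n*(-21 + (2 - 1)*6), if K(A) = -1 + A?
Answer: -210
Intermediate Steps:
n = 14 (n = -4 + (-1 - 5)*(-3) = -4 - 6*(-3) = -4 + 18 = 14)
n*(-21 + (2 - 1)*6) = 14*(-21 + (2 - 1)*6) = 14*(-21 + 1*6) = 14*(-21 + 6) = 14*(-15) = -210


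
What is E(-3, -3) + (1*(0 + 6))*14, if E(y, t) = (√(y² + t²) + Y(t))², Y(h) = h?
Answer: 111 - 18*√2 ≈ 85.544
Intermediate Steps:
E(y, t) = (t + √(t² + y²))² (E(y, t) = (√(y² + t²) + t)² = (√(t² + y²) + t)² = (t + √(t² + y²))²)
E(-3, -3) + (1*(0 + 6))*14 = (-3 + √((-3)² + (-3)²))² + (1*(0 + 6))*14 = (-3 + √(9 + 9))² + (1*6)*14 = (-3 + √18)² + 6*14 = (-3 + 3*√2)² + 84 = 84 + (-3 + 3*√2)²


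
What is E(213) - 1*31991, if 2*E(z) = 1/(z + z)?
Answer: -27256331/852 ≈ -31991.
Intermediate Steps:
E(z) = 1/(4*z) (E(z) = 1/(2*(z + z)) = 1/(2*((2*z))) = (1/(2*z))/2 = 1/(4*z))
E(213) - 1*31991 = (¼)/213 - 1*31991 = (¼)*(1/213) - 31991 = 1/852 - 31991 = -27256331/852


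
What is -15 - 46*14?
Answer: -659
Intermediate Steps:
-15 - 46*14 = -15 - 644 = -659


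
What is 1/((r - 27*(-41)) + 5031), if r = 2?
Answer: 1/6140 ≈ 0.00016287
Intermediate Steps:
1/((r - 27*(-41)) + 5031) = 1/((2 - 27*(-41)) + 5031) = 1/((2 + 1107) + 5031) = 1/(1109 + 5031) = 1/6140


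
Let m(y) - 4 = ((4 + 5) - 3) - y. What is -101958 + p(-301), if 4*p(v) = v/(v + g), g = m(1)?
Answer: -119086643/1168 ≈ -1.0196e+5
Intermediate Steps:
m(y) = 10 - y (m(y) = 4 + (((4 + 5) - 3) - y) = 4 + ((9 - 3) - y) = 4 + (6 - y) = 10 - y)
g = 9 (g = 10 - 1*1 = 10 - 1 = 9)
p(v) = v/(4*(9 + v)) (p(v) = (v/(v + 9))/4 = (v/(9 + v))/4 = v/(4*(9 + v)))
-101958 + p(-301) = -101958 + (1/4)*(-301)/(9 - 301) = -101958 + (1/4)*(-301)/(-292) = -101958 + (1/4)*(-301)*(-1/292) = -101958 + 301/1168 = -119086643/1168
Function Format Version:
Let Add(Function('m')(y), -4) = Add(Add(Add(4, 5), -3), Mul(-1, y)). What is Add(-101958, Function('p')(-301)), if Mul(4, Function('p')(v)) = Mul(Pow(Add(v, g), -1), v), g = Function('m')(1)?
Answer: Rational(-119086643, 1168) ≈ -1.0196e+5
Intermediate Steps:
Function('m')(y) = Add(10, Mul(-1, y)) (Function('m')(y) = Add(4, Add(Add(Add(4, 5), -3), Mul(-1, y))) = Add(4, Add(Add(9, -3), Mul(-1, y))) = Add(4, Add(6, Mul(-1, y))) = Add(10, Mul(-1, y)))
g = 9 (g = Add(10, Mul(-1, 1)) = Add(10, -1) = 9)
Function('p')(v) = Mul(Rational(1, 4), v, Pow(Add(9, v), -1)) (Function('p')(v) = Mul(Rational(1, 4), Mul(Pow(Add(v, 9), -1), v)) = Mul(Rational(1, 4), Mul(Pow(Add(9, v), -1), v)) = Mul(Rational(1, 4), Mul(v, Pow(Add(9, v), -1))) = Mul(Rational(1, 4), v, Pow(Add(9, v), -1)))
Add(-101958, Function('p')(-301)) = Add(-101958, Mul(Rational(1, 4), -301, Pow(Add(9, -301), -1))) = Add(-101958, Mul(Rational(1, 4), -301, Pow(-292, -1))) = Add(-101958, Mul(Rational(1, 4), -301, Rational(-1, 292))) = Add(-101958, Rational(301, 1168)) = Rational(-119086643, 1168)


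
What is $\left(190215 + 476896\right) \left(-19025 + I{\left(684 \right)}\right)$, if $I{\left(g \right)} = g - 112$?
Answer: $-12310199283$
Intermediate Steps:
$I{\left(g \right)} = -112 + g$ ($I{\left(g \right)} = g - 112 = -112 + g$)
$\left(190215 + 476896\right) \left(-19025 + I{\left(684 \right)}\right) = \left(190215 + 476896\right) \left(-19025 + \left(-112 + 684\right)\right) = 667111 \left(-19025 + 572\right) = 667111 \left(-18453\right) = -12310199283$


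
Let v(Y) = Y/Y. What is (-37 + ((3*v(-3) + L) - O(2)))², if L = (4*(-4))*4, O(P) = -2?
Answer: 9216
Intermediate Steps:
L = -64 (L = -16*4 = -64)
v(Y) = 1
(-37 + ((3*v(-3) + L) - O(2)))² = (-37 + ((3*1 - 64) - 1*(-2)))² = (-37 + ((3 - 64) + 2))² = (-37 + (-61 + 2))² = (-37 - 59)² = (-96)² = 9216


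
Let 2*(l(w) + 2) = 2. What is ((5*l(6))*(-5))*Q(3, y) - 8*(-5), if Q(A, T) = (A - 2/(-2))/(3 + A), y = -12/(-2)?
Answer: 170/3 ≈ 56.667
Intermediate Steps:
l(w) = -1 (l(w) = -2 + (1/2)*2 = -2 + 1 = -1)
y = 6 (y = -12*(-1/2) = 6)
Q(A, T) = (1 + A)/(3 + A) (Q(A, T) = (A - 2*(-1/2))/(3 + A) = (A + 1)/(3 + A) = (1 + A)/(3 + A))
((5*l(6))*(-5))*Q(3, y) - 8*(-5) = ((5*(-1))*(-5))*((1 + 3)/(3 + 3)) - 8*(-5) = (-5*(-5))*(4/6) + 40 = 25*((1/6)*4) + 40 = 25*(2/3) + 40 = 50/3 + 40 = 170/3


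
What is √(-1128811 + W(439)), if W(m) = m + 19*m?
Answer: I*√1120031 ≈ 1058.3*I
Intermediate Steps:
W(m) = 20*m
√(-1128811 + W(439)) = √(-1128811 + 20*439) = √(-1128811 + 8780) = √(-1120031) = I*√1120031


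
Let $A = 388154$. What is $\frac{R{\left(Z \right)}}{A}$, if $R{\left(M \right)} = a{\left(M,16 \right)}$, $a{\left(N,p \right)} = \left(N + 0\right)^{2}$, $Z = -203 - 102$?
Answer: $\frac{93025}{388154} \approx 0.23966$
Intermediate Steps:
$Z = -305$
$a{\left(N,p \right)} = N^{2}$
$R{\left(M \right)} = M^{2}$
$\frac{R{\left(Z \right)}}{A} = \frac{\left(-305\right)^{2}}{388154} = 93025 \cdot \frac{1}{388154} = \frac{93025}{388154}$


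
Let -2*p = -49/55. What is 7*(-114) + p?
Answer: -87731/110 ≈ -797.55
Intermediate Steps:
p = 49/110 (p = -(-49)/(2*55) = -½*(-49/55) = 49/110 ≈ 0.44545)
7*(-114) + p = 7*(-114) + 49/110 = -798 + 49/110 = -87731/110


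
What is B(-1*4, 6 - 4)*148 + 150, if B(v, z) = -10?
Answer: -1330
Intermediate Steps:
B(-1*4, 6 - 4)*148 + 150 = -10*148 + 150 = -1480 + 150 = -1330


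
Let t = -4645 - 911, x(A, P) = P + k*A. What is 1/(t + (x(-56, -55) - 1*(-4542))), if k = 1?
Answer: -1/1125 ≈ -0.00088889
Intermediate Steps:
x(A, P) = A + P (x(A, P) = P + 1*A = P + A = A + P)
t = -5556
1/(t + (x(-56, -55) - 1*(-4542))) = 1/(-5556 + ((-56 - 55) - 1*(-4542))) = 1/(-5556 + (-111 + 4542)) = 1/(-5556 + 4431) = 1/(-1125) = -1/1125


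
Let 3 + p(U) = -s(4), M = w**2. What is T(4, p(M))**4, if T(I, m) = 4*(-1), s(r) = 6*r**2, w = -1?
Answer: 256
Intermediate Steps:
M = 1 (M = (-1)**2 = 1)
p(U) = -99 (p(U) = -3 - 6*4**2 = -3 - 6*16 = -3 - 1*96 = -3 - 96 = -99)
T(I, m) = -4
T(4, p(M))**4 = (-4)**4 = 256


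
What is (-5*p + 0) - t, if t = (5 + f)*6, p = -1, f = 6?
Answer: -61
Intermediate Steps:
t = 66 (t = (5 + 6)*6 = 11*6 = 66)
(-5*p + 0) - t = (-5*(-1) + 0) - 1*66 = (5 + 0) - 66 = 5 - 66 = -61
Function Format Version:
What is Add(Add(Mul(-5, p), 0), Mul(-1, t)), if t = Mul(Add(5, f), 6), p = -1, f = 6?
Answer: -61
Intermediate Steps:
t = 66 (t = Mul(Add(5, 6), 6) = Mul(11, 6) = 66)
Add(Add(Mul(-5, p), 0), Mul(-1, t)) = Add(Add(Mul(-5, -1), 0), Mul(-1, 66)) = Add(Add(5, 0), -66) = Add(5, -66) = -61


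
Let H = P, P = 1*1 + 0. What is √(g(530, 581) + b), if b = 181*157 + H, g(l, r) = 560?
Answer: √28978 ≈ 170.23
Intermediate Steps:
P = 1 (P = 1 + 0 = 1)
H = 1
b = 28418 (b = 181*157 + 1 = 28417 + 1 = 28418)
√(g(530, 581) + b) = √(560 + 28418) = √28978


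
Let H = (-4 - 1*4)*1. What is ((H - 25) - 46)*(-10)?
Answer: 790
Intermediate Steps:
H = -8 (H = (-4 - 4)*1 = -8*1 = -8)
((H - 25) - 46)*(-10) = ((-8 - 25) - 46)*(-10) = (-33 - 46)*(-10) = -79*(-10) = 790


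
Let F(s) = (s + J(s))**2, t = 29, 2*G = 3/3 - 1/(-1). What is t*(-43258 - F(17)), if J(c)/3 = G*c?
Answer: -1388578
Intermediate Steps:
G = 1 (G = (3/3 - 1/(-1))/2 = (3*(1/3) - 1*(-1))/2 = (1 + 1)/2 = (1/2)*2 = 1)
J(c) = 3*c (J(c) = 3*(1*c) = 3*c)
F(s) = 16*s**2 (F(s) = (s + 3*s)**2 = (4*s)**2 = 16*s**2)
t*(-43258 - F(17)) = 29*(-43258 - 16*17**2) = 29*(-43258 - 16*289) = 29*(-43258 - 1*4624) = 29*(-43258 - 4624) = 29*(-47882) = -1388578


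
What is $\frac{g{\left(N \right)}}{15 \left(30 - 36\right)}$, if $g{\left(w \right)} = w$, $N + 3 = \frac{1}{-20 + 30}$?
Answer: $\frac{29}{900} \approx 0.032222$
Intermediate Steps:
$N = - \frac{29}{10}$ ($N = -3 + \frac{1}{-20 + 30} = -3 + \frac{1}{10} = - \frac{29}{10} \approx -2.9$)
$\frac{g{\left(N \right)}}{15 \left(30 - 36\right)} = - \frac{29}{10 \cdot 15 \left(30 - 36\right)} = - \frac{29}{10 \cdot 15 \left(-6\right)} = - \frac{29}{10 \left(-90\right)} = \left(- \frac{29}{10}\right) \left(- \frac{1}{90}\right) = \frac{29}{900}$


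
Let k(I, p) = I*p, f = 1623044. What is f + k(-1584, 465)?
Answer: 886484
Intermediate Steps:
f + k(-1584, 465) = 1623044 - 1584*465 = 1623044 - 736560 = 886484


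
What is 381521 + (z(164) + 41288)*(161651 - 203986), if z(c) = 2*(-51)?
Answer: -1743227789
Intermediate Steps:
z(c) = -102
381521 + (z(164) + 41288)*(161651 - 203986) = 381521 + (-102 + 41288)*(161651 - 203986) = 381521 + 41186*(-42335) = 381521 - 1743609310 = -1743227789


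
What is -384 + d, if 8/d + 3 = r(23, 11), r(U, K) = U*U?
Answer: -100988/263 ≈ -383.98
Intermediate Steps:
r(U, K) = U²
d = 4/263 (d = 8/(-3 + 23²) = 8/(-3 + 529) = 8/526 = 8*(1/526) = 4/263 ≈ 0.015209)
-384 + d = -384 + 4/263 = -100988/263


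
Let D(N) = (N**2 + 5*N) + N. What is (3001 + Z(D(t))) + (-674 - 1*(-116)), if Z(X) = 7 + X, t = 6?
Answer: 2522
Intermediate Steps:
D(N) = N**2 + 6*N
(3001 + Z(D(t))) + (-674 - 1*(-116)) = (3001 + (7 + 6*(6 + 6))) + (-674 - 1*(-116)) = (3001 + (7 + 6*12)) + (-674 + 116) = (3001 + (7 + 72)) - 558 = (3001 + 79) - 558 = 3080 - 558 = 2522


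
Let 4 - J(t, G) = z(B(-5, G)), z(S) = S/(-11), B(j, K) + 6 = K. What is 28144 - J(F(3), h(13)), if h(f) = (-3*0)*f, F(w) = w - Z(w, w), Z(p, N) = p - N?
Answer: 309546/11 ≈ 28141.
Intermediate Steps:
B(j, K) = -6 + K
z(S) = -S/11 (z(S) = S*(-1/11) = -S/11)
F(w) = w (F(w) = w - (w - w) = w - 1*0 = w + 0 = w)
h(f) = 0 (h(f) = 0*f = 0)
J(t, G) = 38/11 + G/11 (J(t, G) = 4 - (-1)*(-6 + G)/11 = 4 - (6/11 - G/11) = 4 + (-6/11 + G/11) = 38/11 + G/11)
28144 - J(F(3), h(13)) = 28144 - (38/11 + (1/11)*0) = 28144 - (38/11 + 0) = 28144 - 1*38/11 = 28144 - 38/11 = 309546/11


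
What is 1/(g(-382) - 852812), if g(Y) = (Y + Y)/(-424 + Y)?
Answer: -403/343682854 ≈ -1.1726e-6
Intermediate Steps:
g(Y) = 2*Y/(-424 + Y) (g(Y) = (2*Y)/(-424 + Y) = 2*Y/(-424 + Y))
1/(g(-382) - 852812) = 1/(2*(-382)/(-424 - 382) - 852812) = 1/(2*(-382)/(-806) - 852812) = 1/(2*(-382)*(-1/806) - 852812) = 1/(382/403 - 852812) = 1/(-343682854/403) = -403/343682854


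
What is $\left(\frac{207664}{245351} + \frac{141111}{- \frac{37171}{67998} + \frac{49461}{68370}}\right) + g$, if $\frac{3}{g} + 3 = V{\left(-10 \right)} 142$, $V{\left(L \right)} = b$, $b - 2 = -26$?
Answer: $\frac{15250711294516784238613}{19105966891117608} \approx 7.9822 \cdot 10^{5}$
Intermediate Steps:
$b = -24$ ($b = 2 - 26 = -24$)
$V{\left(L \right)} = -24$
$g = - \frac{1}{1137}$ ($g = \frac{3}{-3 - 3408} = \frac{3}{-3411} = 3 \left(- \frac{1}{3411}\right) = - \frac{1}{1137} \approx -0.00087951$)
$\left(\frac{207664}{245351} + \frac{141111}{- \frac{37171}{67998} + \frac{49461}{68370}}\right) + g = \left(\frac{207664}{245351} + \frac{141111}{- \frac{37171}{67998} + \frac{49461}{68370}}\right) - \frac{1}{1137} = \left(207664 \cdot \frac{1}{245351} + \frac{141111}{\left(-37171\right) \frac{1}{67998} + 49461 \cdot \frac{1}{68370}}\right) - \frac{1}{1137} = \left(\frac{207664}{245351} + \frac{141111}{- \frac{37171}{67998} + \frac{16487}{22790}}\right) - \frac{1}{1137} = \left(\frac{207664}{245351} + \frac{141111}{\frac{68488984}{387418605}}\right) - \frac{1}{1137} = \left(\frac{207664}{245351} + 141111 \cdot \frac{387418605}{68488984}\right) - \frac{1}{1137} = \left(\frac{207664}{245351} + \frac{54669026770155}{68488984}\right) - \frac{1}{1137} = \frac{13413114609780672781}{16803840713384} - \frac{1}{1137} = \frac{15250711294516784238613}{19105966891117608}$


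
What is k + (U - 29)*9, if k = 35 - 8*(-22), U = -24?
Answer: -266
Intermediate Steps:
k = 211 (k = 35 + 176 = 211)
k + (U - 29)*9 = 211 + (-24 - 29)*9 = 211 - 53*9 = 211 - 477 = -266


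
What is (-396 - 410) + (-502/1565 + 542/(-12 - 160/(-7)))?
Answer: -44983091/59470 ≈ -756.40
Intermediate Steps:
(-396 - 410) + (-502/1565 + 542/(-12 - 160/(-7))) = -806 + (-502*1/1565 + 542/(-12 - 160*(-1)/7)) = -806 + (-502/1565 + 542/(-12 - 8*(-20/7))) = -806 + (-502/1565 + 542/(-12 + 160/7)) = -806 + (-502/1565 + 542/(76/7)) = -806 + (-502/1565 + 542*(7/76)) = -806 + (-502/1565 + 1897/38) = -806 + 2949729/59470 = -44983091/59470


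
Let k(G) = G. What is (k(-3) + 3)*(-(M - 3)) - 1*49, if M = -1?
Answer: -49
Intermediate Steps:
(k(-3) + 3)*(-(M - 3)) - 1*49 = (-3 + 3)*(-(-1 - 3)) - 1*49 = 0*(-1*(-4)) - 49 = 0*4 - 49 = 0 - 49 = -49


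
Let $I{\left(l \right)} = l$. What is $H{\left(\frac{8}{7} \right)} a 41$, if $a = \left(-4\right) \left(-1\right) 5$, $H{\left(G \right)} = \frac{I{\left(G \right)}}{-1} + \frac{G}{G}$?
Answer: $- \frac{820}{7} \approx -117.14$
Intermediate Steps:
$H{\left(G \right)} = 1 - G$ ($H{\left(G \right)} = \frac{G}{-1} + \frac{G}{G} = G \left(-1\right) + 1 = - G + 1 = 1 - G$)
$a = 20$ ($a = 4 \cdot 5 = 20$)
$H{\left(\frac{8}{7} \right)} a 41 = \left(1 - \frac{8}{7}\right) 20 \cdot 41 = \left(- \frac{1}{7}\right) 20 \cdot 41 = \left(- \frac{20}{7}\right) 41 = - \frac{820}{7}$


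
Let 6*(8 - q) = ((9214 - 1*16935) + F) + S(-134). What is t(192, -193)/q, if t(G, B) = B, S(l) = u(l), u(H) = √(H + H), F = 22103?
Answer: 4149693/51365956 - 579*I*√67/51365956 ≈ 0.080787 - 9.2266e-5*I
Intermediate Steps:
u(H) = √2*√H (u(H) = √(2*H) = √2*√H)
S(l) = √2*√l
q = -2389 - I*√67/3 (q = 8 - (((9214 - 1*16935) + 22103) + √2*√(-134))/6 = 8 - (((9214 - 16935) + 22103) + √2*(I*√134))/6 = 8 - ((-7721 + 22103) + 2*I*√67)/6 = 8 - (14382 + 2*I*√67)/6 = 8 + (-2397 - I*√67/3) = -2389 - I*√67/3 ≈ -2389.0 - 2.7285*I)
t(192, -193)/q = -193/(-2389 - I*√67/3)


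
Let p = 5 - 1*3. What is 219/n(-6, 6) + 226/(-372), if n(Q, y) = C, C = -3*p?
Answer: -3451/93 ≈ -37.108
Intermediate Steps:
p = 2 (p = 5 - 3 = 2)
C = -6 (C = -3*2 = -6)
n(Q, y) = -6
219/n(-6, 6) + 226/(-372) = 219/(-6) + 226/(-372) = 219*(-1/6) + 226*(-1/372) = -73/2 - 113/186 = -3451/93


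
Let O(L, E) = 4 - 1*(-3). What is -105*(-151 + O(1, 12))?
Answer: 15120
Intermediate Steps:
O(L, E) = 7 (O(L, E) = 4 + 3 = 7)
-105*(-151 + O(1, 12)) = -105*(-151 + 7) = -105*(-144) = 15120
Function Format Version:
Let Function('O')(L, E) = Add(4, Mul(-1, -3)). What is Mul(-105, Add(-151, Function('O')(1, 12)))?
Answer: 15120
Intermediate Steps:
Function('O')(L, E) = 7 (Function('O')(L, E) = Add(4, 3) = 7)
Mul(-105, Add(-151, Function('O')(1, 12))) = Mul(-105, Add(-151, 7)) = Mul(-105, -144) = 15120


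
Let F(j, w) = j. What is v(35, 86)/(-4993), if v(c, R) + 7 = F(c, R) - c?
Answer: 7/4993 ≈ 0.0014020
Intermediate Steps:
v(c, R) = -7 (v(c, R) = -7 + (c - c) = -7 + 0 = -7)
v(35, 86)/(-4993) = -7/(-4993) = -7*(-1/4993) = 7/4993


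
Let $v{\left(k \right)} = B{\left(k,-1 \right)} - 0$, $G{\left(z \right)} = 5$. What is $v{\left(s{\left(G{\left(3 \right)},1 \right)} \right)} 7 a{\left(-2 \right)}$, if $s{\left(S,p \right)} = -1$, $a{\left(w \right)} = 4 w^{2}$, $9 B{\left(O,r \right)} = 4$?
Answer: $\frac{448}{9} \approx 49.778$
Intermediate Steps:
$B{\left(O,r \right)} = \frac{4}{9}$ ($B{\left(O,r \right)} = \frac{1}{9} \cdot 4 = \frac{4}{9}$)
$v{\left(k \right)} = \frac{4}{9}$ ($v{\left(k \right)} = \frac{4}{9} - 0 = \frac{4}{9} + 0 = \frac{4}{9}$)
$v{\left(s{\left(G{\left(3 \right)},1 \right)} \right)} 7 a{\left(-2 \right)} = \frac{4}{9} \cdot 7 \cdot 4 \left(-2\right)^{2} = \frac{28 \cdot 4 \cdot 4}{9} = \frac{28}{9} \cdot 16 = \frac{448}{9}$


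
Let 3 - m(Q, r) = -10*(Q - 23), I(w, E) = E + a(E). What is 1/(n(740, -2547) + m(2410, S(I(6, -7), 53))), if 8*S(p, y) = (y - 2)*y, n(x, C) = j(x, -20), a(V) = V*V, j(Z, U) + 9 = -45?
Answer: 1/23819 ≈ 4.1983e-5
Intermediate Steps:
j(Z, U) = -54 (j(Z, U) = -9 - 45 = -54)
a(V) = V²
I(w, E) = E + E²
n(x, C) = -54
S(p, y) = y*(-2 + y)/8 (S(p, y) = ((y - 2)*y)/8 = ((-2 + y)*y)/8 = (y*(-2 + y))/8 = y*(-2 + y)/8)
m(Q, r) = -227 + 10*Q (m(Q, r) = 3 - (-10)*(Q - 23) = 3 - (-10)*(-23 + Q) = 3 - (230 - 10*Q) = 3 + (-230 + 10*Q) = -227 + 10*Q)
1/(n(740, -2547) + m(2410, S(I(6, -7), 53))) = 1/(-54 + (-227 + 10*2410)) = 1/(-54 + (-227 + 24100)) = 1/(-54 + 23873) = 1/23819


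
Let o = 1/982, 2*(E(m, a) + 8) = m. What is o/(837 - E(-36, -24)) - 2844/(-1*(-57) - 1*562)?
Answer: 2410193809/427970330 ≈ 5.6317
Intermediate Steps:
E(m, a) = -8 + m/2
o = 1/982 ≈ 0.0010183
o/(837 - E(-36, -24)) - 2844/(-1*(-57) - 1*562) = 1/(982*(837 - (-8 + (½)*(-36)))) - 2844/(-1*(-57) - 1*562) = 1/(982*(837 - (-8 - 18))) - 2844/(57 - 562) = 1/(982*(837 - 1*(-26))) - 2844/(-505) = 1/(982*(837 + 26)) - 2844*(-1/505) = (1/982)/863 + 2844/505 = (1/982)*(1/863) + 2844/505 = 1/847466 + 2844/505 = 2410193809/427970330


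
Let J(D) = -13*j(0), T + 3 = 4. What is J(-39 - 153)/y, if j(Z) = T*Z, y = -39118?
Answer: 0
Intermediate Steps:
T = 1 (T = -3 + 4 = 1)
j(Z) = Z (j(Z) = 1*Z = Z)
J(D) = 0 (J(D) = -13*0 = 0)
J(-39 - 153)/y = 0/(-39118) = 0*(-1/39118) = 0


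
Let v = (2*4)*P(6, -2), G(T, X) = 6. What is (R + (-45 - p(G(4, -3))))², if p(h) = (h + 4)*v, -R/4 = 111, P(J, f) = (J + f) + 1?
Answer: 790321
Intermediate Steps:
P(J, f) = 1 + J + f
R = -444 (R = -4*111 = -444)
v = 40 (v = (2*4)*(1 + 6 - 2) = 8*5 = 40)
p(h) = 160 + 40*h (p(h) = (h + 4)*40 = (4 + h)*40 = 160 + 40*h)
(R + (-45 - p(G(4, -3))))² = (-444 + (-45 - (160 + 40*6)))² = (-444 + (-45 - (160 + 240)))² = (-444 + (-45 - 1*400))² = (-444 + (-45 - 400))² = (-444 - 445)² = (-889)² = 790321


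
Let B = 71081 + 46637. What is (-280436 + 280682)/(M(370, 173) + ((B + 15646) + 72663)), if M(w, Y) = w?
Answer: 82/68799 ≈ 0.0011919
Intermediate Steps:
B = 117718
(-280436 + 280682)/(M(370, 173) + ((B + 15646) + 72663)) = (-280436 + 280682)/(370 + ((117718 + 15646) + 72663)) = 246/(370 + (133364 + 72663)) = 246/(370 + 206027) = 246/206397 = 246*(1/206397) = 82/68799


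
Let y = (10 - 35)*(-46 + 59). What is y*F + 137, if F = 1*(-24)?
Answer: 7937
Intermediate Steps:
y = -325 (y = -25*13 = -325)
F = -24
y*F + 137 = -325*(-24) + 137 = 7800 + 137 = 7937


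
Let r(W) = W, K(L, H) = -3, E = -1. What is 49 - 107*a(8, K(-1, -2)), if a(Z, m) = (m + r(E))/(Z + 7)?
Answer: 1163/15 ≈ 77.533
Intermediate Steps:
a(Z, m) = (-1 + m)/(7 + Z) (a(Z, m) = (m - 1)/(Z + 7) = (-1 + m)/(7 + Z))
49 - 107*a(8, K(-1, -2)) = 49 - 107*(-1 - 3)/(7 + 8) = 49 - 107*(-4)/15 = 49 - 107*(-4/15) = 49 + 428/15 = 1163/15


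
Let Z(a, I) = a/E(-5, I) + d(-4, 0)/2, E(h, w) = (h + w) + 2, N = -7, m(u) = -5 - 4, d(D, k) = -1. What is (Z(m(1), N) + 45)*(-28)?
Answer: -6356/5 ≈ -1271.2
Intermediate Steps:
m(u) = -9
E(h, w) = 2 + h + w
Z(a, I) = -1/2 + a/(-3 + I) (Z(a, I) = a/(2 - 5 + I) - 1/2 = a/(-3 + I) - 1*1/2 = a/(-3 + I) - 1/2 = -1/2 + a/(-3 + I))
(Z(m(1), N) + 45)*(-28) = ((3 - 1*(-7) + 2*(-9))/(2*(-3 - 7)) + 45)*(-28) = ((1/2)*(3 + 7 - 18)/(-10) + 45)*(-28) = ((1/2)*(-1/10)*(-8) + 45)*(-28) = (2/5 + 45)*(-28) = (227/5)*(-28) = -6356/5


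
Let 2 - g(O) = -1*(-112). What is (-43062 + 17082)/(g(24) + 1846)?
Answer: -6495/434 ≈ -14.965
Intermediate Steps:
g(O) = -110 (g(O) = 2 - (-1)*(-112) = 2 - 1*112 = 2 - 112 = -110)
(-43062 + 17082)/(g(24) + 1846) = (-43062 + 17082)/(-110 + 1846) = -25980/1736 = -25980*1/1736 = -6495/434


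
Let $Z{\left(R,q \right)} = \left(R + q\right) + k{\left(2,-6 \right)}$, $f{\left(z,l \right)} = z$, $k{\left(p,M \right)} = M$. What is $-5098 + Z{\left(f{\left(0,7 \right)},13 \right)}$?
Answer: $-5091$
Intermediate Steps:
$Z{\left(R,q \right)} = -6 + R + q$ ($Z{\left(R,q \right)} = \left(R + q\right) - 6 = -6 + R + q$)
$-5098 + Z{\left(f{\left(0,7 \right)},13 \right)} = -5098 + \left(-6 + 0 + 13\right) = -5098 + 7 = -5091$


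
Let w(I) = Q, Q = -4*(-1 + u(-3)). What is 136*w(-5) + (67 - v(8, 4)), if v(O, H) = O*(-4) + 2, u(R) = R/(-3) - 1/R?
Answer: -253/3 ≈ -84.333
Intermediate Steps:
u(R) = -1/R - R/3 (u(R) = R*(-⅓) - 1/R = -R/3 - 1/R = -1/R - R/3)
v(O, H) = 2 - 4*O (v(O, H) = -4*O + 2 = 2 - 4*O)
Q = -4/3 (Q = -4*(-1 + (-1/(-3) - ⅓*(-3))) = -4*(-1 + (-1*(-⅓) + 1)) = -4*(-1 + (⅓ + 1)) = -4*(-1 + 4/3) = -4*⅓ = -4/3 ≈ -1.3333)
w(I) = -4/3
136*w(-5) + (67 - v(8, 4)) = 136*(-4/3) + (67 - (2 - 4*8)) = -544/3 + (67 - (2 - 32)) = -544/3 + (67 - 1*(-30)) = -544/3 + (67 + 30) = -544/3 + 97 = -253/3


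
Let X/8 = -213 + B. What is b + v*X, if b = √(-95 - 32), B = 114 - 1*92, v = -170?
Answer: 259760 + I*√127 ≈ 2.5976e+5 + 11.269*I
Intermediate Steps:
B = 22 (B = 114 - 92 = 22)
b = I*√127 (b = √(-127) = I*√127 ≈ 11.269*I)
X = -1528 (X = 8*(-213 + 22) = 8*(-191) = -1528)
b + v*X = I*√127 - 170*(-1528) = I*√127 + 259760 = 259760 + I*√127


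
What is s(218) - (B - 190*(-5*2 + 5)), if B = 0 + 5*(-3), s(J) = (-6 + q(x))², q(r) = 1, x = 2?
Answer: -910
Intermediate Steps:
s(J) = 25 (s(J) = (-6 + 1)² = (-5)² = 25)
B = -15 (B = 0 - 15 = -15)
s(218) - (B - 190*(-5*2 + 5)) = 25 - (-15 - 190*(-5*2 + 5)) = 25 - (-15 - 190*(-10 + 5)) = 25 - (-15 - 190*(-5)) = 25 - (-15 + 950) = 25 - 1*935 = 25 - 935 = -910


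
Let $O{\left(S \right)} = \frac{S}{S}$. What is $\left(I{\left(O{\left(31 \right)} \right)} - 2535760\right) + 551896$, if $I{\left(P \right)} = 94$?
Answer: $-1983770$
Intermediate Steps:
$O{\left(S \right)} = 1$
$\left(I{\left(O{\left(31 \right)} \right)} - 2535760\right) + 551896 = \left(94 - 2535760\right) + 551896 = -2535666 + 551896 = -1983770$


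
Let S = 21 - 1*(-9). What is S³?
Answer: 27000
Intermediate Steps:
S = 30 (S = 21 + 9 = 30)
S³ = 30³ = 27000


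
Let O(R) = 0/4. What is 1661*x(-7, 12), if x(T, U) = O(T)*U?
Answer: 0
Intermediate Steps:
O(R) = 0 (O(R) = 0*(1/4) = 0)
x(T, U) = 0 (x(T, U) = 0*U = 0)
1661*x(-7, 12) = 1661*0 = 0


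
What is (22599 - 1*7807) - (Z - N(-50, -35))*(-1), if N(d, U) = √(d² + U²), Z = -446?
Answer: 14346 - 5*√149 ≈ 14285.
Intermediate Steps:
N(d, U) = √(U² + d²)
(22599 - 1*7807) - (Z - N(-50, -35))*(-1) = (22599 - 1*7807) - (-446 - √((-35)² + (-50)²))*(-1) = (22599 - 7807) - (-446 - √(1225 + 2500))*(-1) = 14792 - (-446 - √3725)*(-1) = 14792 - (-446 - 5*√149)*(-1) = 14792 - (446 + 5*√149) = 14792 + (-446 - 5*√149) = 14346 - 5*√149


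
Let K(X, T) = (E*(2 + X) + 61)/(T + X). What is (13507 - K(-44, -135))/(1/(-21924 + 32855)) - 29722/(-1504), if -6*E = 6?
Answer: 19875049779991/134608 ≈ 1.4765e+8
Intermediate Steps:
E = -1 (E = -1/6*6 = -1)
K(X, T) = (59 - X)/(T + X) (K(X, T) = (-(2 + X) + 61)/(T + X) = ((-2 - X) + 61)/(T + X) = (59 - X)/(T + X))
(13507 - K(-44, -135))/(1/(-21924 + 32855)) - 29722/(-1504) = (13507 - (59 - 1*(-44))/(-135 - 44))/(1/(-21924 + 32855)) - 29722/(-1504) = (13507 - (59 + 44)/(-179))/(1/10931) - 29722*(-1/1504) = (13507 - (-1)*103/179)/(1/10931) + 14861/752 = (13507 - 1*(-103/179))*10931 + 14861/752 = (13507 + 103/179)*10931 + 14861/752 = (2417856/179)*10931 + 14861/752 = 26429583936/179 + 14861/752 = 19875049779991/134608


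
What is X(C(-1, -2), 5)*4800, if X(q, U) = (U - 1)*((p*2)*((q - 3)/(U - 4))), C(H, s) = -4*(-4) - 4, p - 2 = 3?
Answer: 1728000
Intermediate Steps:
p = 5 (p = 2 + 3 = 5)
C(H, s) = 12 (C(H, s) = 16 - 4 = 12)
X(q, U) = 10*(-1 + U)*(-3 + q)/(-4 + U) (X(q, U) = (U - 1)*((5*2)*((q - 3)/(U - 4))) = (-1 + U)*(10*((-3 + q)/(-4 + U))) = (-1 + U)*(10*(-3 + q)/(-4 + U)) = 10*(-1 + U)*(-3 + q)/(-4 + U))
X(C(-1, -2), 5)*4800 = (10*(3 - 1*12 - 3*5 + 5*12)/(-4 + 5))*4800 = (10*(3 - 12 - 15 + 60)/1)*4800 = (10*1*36)*4800 = 360*4800 = 1728000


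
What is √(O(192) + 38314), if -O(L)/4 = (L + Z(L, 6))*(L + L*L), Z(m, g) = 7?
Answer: I*√29458262 ≈ 5427.5*I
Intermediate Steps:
O(L) = -4*(7 + L)*(L + L²) (O(L) = -4*(L + 7)*(L + L*L) = -4*(7 + L)*(L + L²))
√(O(192) + 38314) = √(-4*192*(7 + 192² + 8*192) + 38314) = √(-4*192*(7 + 36864 + 1536) + 38314) = √(-4*192*38407 + 38314) = √(-29496576 + 38314) = √(-29458262) = I*√29458262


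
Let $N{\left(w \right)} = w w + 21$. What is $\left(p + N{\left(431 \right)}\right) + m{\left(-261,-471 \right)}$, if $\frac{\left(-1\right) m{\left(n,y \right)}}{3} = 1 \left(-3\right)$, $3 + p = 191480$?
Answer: $377268$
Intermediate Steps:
$p = 191477$ ($p = -3 + 191480 = 191477$)
$m{\left(n,y \right)} = 9$ ($m{\left(n,y \right)} = - 3 \cdot 1 \left(-3\right) = \left(-3\right) \left(-3\right) = 9$)
$N{\left(w \right)} = 21 + w^{2}$ ($N{\left(w \right)} = w^{2} + 21 = 21 + w^{2}$)
$\left(p + N{\left(431 \right)}\right) + m{\left(-261,-471 \right)} = \left(191477 + \left(21 + 431^{2}\right)\right) + 9 = \left(191477 + \left(21 + 185761\right)\right) + 9 = \left(191477 + 185782\right) + 9 = 377259 + 9 = 377268$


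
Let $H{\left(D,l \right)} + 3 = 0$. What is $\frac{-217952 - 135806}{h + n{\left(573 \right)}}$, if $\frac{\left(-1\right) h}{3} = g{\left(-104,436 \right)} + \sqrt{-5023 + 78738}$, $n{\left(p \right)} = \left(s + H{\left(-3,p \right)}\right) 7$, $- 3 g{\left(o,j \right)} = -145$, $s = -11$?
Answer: $- \frac{4775733}{33577} + \frac{176879 \sqrt{73715}}{100731} \approx 334.52$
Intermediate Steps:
$g{\left(o,j \right)} = \frac{145}{3}$ ($g{\left(o,j \right)} = \left(- \frac{1}{3}\right) \left(-145\right) = \frac{145}{3}$)
$H{\left(D,l \right)} = -3$ ($H{\left(D,l \right)} = -3 + 0 = -3$)
$n{\left(p \right)} = -98$ ($n{\left(p \right)} = \left(-11 - 3\right) 7 = \left(-14\right) 7 = -98$)
$h = -145 - 3 \sqrt{73715}$ ($h = - 3 \left(\frac{145}{3} + \sqrt{-5023 + 78738}\right) = - 3 \left(\frac{145}{3} + \sqrt{73715}\right) = -145 - 3 \sqrt{73715} \approx -959.52$)
$\frac{-217952 - 135806}{h + n{\left(573 \right)}} = \frac{-217952 - 135806}{\left(-145 - 3 \sqrt{73715}\right) - 98} = - \frac{353758}{-243 - 3 \sqrt{73715}}$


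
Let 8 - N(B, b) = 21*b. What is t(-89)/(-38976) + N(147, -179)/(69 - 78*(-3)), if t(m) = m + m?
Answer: 8159807/656096 ≈ 12.437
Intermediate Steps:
t(m) = 2*m
N(B, b) = 8 - 21*b
t(-89)/(-38976) + N(147, -179)/(69 - 78*(-3)) = (2*(-89))/(-38976) + (8 - 21*(-179))/(69 - 78*(-3)) = -178*(-1/38976) + (8 + 3759)/(69 + 234) = 89/19488 + 3767/303 = 8159807/656096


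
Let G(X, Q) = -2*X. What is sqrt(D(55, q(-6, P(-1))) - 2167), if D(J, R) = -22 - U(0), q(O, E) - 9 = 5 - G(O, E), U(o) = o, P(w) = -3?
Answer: I*sqrt(2189) ≈ 46.787*I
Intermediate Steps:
q(O, E) = 14 + 2*O (q(O, E) = 9 + (5 - (-2)*O) = 9 + (5 + 2*O) = 14 + 2*O)
D(J, R) = -22 (D(J, R) = -22 - 1*0 = -22 + 0 = -22)
sqrt(D(55, q(-6, P(-1))) - 2167) = sqrt(-22 - 2167) = sqrt(-2189) = I*sqrt(2189)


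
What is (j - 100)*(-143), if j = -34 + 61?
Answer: 10439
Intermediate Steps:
j = 27
(j - 100)*(-143) = (27 - 100)*(-143) = -73*(-143) = 10439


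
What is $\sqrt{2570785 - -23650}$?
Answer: $\sqrt{2594435} \approx 1610.7$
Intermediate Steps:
$\sqrt{2570785 - -23650} = \sqrt{2570785 + 23650} = \sqrt{2594435}$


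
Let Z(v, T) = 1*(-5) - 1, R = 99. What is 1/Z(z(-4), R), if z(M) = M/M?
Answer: -⅙ ≈ -0.16667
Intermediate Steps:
z(M) = 1
Z(v, T) = -6 (Z(v, T) = -5 - 1 = -6)
1/Z(z(-4), R) = 1/(-6) = -⅙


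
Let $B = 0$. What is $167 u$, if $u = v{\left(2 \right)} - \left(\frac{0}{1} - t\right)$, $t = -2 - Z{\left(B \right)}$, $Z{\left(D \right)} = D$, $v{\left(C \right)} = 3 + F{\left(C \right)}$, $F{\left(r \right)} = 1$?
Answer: $334$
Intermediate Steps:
$v{\left(C \right)} = 4$ ($v{\left(C \right)} = 3 + 1 = 4$)
$t = -2$ ($t = -2 - 0 = -2 + 0 = -2$)
$u = 2$ ($u = 4 - \left(\frac{0}{1} - -2\right) = 4 - \left(0 \cdot 1 + 2\right) = 4 - \left(0 + 2\right) = 4 - 2 = 2$)
$167 u = 167 \cdot 2 = 334$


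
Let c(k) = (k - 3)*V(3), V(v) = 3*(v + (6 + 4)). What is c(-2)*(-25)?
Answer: 4875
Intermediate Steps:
V(v) = 30 + 3*v (V(v) = 3*(v + 10) = 3*(10 + v) = 30 + 3*v)
c(k) = -117 + 39*k (c(k) = (k - 3)*(30 + 3*3) = (-3 + k)*(30 + 9) = (-3 + k)*39 = -117 + 39*k)
c(-2)*(-25) = (-117 + 39*(-2))*(-25) = (-117 - 78)*(-25) = -195*(-25) = 4875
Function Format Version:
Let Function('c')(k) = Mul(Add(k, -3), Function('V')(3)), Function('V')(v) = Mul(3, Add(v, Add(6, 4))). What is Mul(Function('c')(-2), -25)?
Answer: 4875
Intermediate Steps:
Function('V')(v) = Add(30, Mul(3, v)) (Function('V')(v) = Mul(3, Add(v, 10)) = Mul(3, Add(10, v)) = Add(30, Mul(3, v)))
Function('c')(k) = Add(-117, Mul(39, k)) (Function('c')(k) = Mul(Add(k, -3), Add(30, Mul(3, 3))) = Mul(Add(-3, k), Add(30, 9)) = Mul(Add(-3, k), 39) = Add(-117, Mul(39, k)))
Mul(Function('c')(-2), -25) = Mul(Add(-117, Mul(39, -2)), -25) = Mul(Add(-117, -78), -25) = Mul(-195, -25) = 4875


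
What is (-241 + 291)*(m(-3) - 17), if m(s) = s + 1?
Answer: -950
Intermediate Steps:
m(s) = 1 + s
(-241 + 291)*(m(-3) - 17) = (-241 + 291)*((1 - 3) - 17) = 50*(-2 - 17) = 50*(-19) = -950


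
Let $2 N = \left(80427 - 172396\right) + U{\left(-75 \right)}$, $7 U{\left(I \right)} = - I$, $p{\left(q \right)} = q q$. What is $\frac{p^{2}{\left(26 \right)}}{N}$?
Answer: $- \frac{123032}{12379} \approx -9.9388$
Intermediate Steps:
$p{\left(q \right)} = q^{2}$
$U{\left(I \right)} = - \frac{I}{7}$ ($U{\left(I \right)} = \frac{\left(-1\right) I}{7} = - \frac{I}{7}$)
$N = - \frac{321854}{7}$ ($N = \frac{\left(80427 - 172396\right) - - \frac{75}{7}}{2} = \frac{-91969 + \frac{75}{7}}{2} = \frac{1}{2} \left(- \frac{643708}{7}\right) = - \frac{321854}{7} \approx -45979.0$)
$\frac{p^{2}{\left(26 \right)}}{N} = \frac{\left(26^{2}\right)^{2}}{- \frac{321854}{7}} = 676^{2} \left(- \frac{7}{321854}\right) = 456976 \left(- \frac{7}{321854}\right) = - \frac{123032}{12379}$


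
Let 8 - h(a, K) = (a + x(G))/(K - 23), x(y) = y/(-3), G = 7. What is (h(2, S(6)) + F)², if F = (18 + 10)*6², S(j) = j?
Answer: 2684794225/2601 ≈ 1.0322e+6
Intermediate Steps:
x(y) = -y/3 (x(y) = y*(-⅓) = -y/3)
F = 1008 (F = 28*36 = 1008)
h(a, K) = 8 - (-7/3 + a)/(-23 + K) (h(a, K) = 8 - (a - ⅓*7)/(K - 23) = 8 - (a - 7/3)/(-23 + K) = 8 - (-7/3 + a)/(-23 + K))
(h(2, S(6)) + F)² = ((-545/3 - 1*2 + 8*6)/(-23 + 6) + 1008)² = ((-545/3 - 2 + 48)/(-17) + 1008)² = (-1/17*(-407/3) + 1008)² = (407/51 + 1008)² = (51815/51)² = 2684794225/2601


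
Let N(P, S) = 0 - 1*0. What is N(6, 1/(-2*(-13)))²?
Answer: 0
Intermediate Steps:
N(P, S) = 0 (N(P, S) = 0 + 0 = 0)
N(6, 1/(-2*(-13)))² = 0² = 0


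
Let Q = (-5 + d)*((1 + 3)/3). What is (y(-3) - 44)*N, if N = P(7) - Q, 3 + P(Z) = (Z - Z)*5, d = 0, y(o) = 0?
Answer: -484/3 ≈ -161.33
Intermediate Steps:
Q = -20/3 (Q = (-5 + 0)*((1 + 3)/3) = -20/3 ≈ -6.6667)
P(Z) = -3 (P(Z) = -3 + (Z - Z)*5 = -3 + 0*5 = -3 + 0 = -3)
N = 11/3 (N = -3 - 1*(-20/3) = -3 + 20/3 = 11/3 ≈ 3.6667)
(y(-3) - 44)*N = (0 - 44)*(11/3) = -44*11/3 = -484/3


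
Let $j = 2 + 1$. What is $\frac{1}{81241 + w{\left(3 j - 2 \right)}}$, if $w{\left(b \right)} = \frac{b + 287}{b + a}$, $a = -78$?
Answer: $\frac{71}{5767817} \approx 1.231 \cdot 10^{-5}$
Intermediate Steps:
$j = 3$
$w{\left(b \right)} = \frac{287 + b}{-78 + b}$ ($w{\left(b \right)} = \frac{b + 287}{b - 78} = \frac{287 + b}{-78 + b}$)
$\frac{1}{81241 + w{\left(3 j - 2 \right)}} = \frac{1}{81241 + \frac{287 + \left(3 \cdot 3 - 2\right)}{-78 + \left(3 \cdot 3 - 2\right)}} = \frac{1}{81241 + \frac{287 + \left(9 - 2\right)}{-78 + \left(9 - 2\right)}} = \frac{1}{81241 + \frac{287 + 7}{-78 + 7}} = \frac{1}{81241 + \frac{1}{-71} \cdot 294} = \frac{1}{81241 - \frac{294}{71}} = \frac{1}{\frac{5767817}{71}} = \frac{71}{5767817}$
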